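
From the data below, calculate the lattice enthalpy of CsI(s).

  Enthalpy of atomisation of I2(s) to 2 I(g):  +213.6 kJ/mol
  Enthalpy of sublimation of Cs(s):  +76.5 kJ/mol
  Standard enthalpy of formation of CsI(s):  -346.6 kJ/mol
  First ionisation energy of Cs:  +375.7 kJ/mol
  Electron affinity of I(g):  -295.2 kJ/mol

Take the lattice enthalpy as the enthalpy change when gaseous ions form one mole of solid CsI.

ΔHf° = 1·ΔHsub + 1·(ΣIE) + 1/2·D(I2) + 1·EA + U
-346.6 = 1·(+76.5) + 1·(+375.7) + 1/2·(+213.6) + 1·(-295.2) + U
U = -346.6 − (+263.8) = -610.4 kJ/mol

U = -610.4 kJ/mol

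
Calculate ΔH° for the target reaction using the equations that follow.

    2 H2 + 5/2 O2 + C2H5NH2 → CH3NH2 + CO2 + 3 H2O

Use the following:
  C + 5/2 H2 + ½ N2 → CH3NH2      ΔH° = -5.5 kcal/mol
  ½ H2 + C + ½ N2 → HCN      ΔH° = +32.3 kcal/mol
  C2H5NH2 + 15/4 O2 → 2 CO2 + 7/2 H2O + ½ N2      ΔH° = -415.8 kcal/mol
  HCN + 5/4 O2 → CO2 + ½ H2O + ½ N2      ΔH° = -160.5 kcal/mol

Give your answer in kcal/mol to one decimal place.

equation 1 as written (CH3NH2 already on the product side): -5.5 kcal/mol
equation 2 reversed: -32.3 kcal/mol
equation 3 as written (C2H5NH2 already on the reactant side): -415.8 kcal/mol
equation 4 reversed: +160.5 kcal/mol
ΔH° = (1)·(-5.5) + (-1)·(+32.3) + (1)·(-415.8) + (-1)·(-160.5) = -293.1 kcal/mol

ΔH° = -293.1 kcal/mol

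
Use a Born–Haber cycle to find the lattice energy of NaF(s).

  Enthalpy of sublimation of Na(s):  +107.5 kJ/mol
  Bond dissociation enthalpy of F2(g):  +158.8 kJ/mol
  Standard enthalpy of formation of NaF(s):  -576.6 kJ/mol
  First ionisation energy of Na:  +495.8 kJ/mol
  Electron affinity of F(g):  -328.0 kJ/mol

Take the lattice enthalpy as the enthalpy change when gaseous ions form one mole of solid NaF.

ΔHf° = 1·ΔHsub + 1·(ΣIE) + 1/2·D(F2) + 1·EA + U
-576.6 = 1·(+107.5) + 1·(+495.8) + 1/2·(+158.8) + 1·(-328.0) + U
U = -576.6 − (+354.7) = -931.3 kJ/mol

U = -931.3 kJ/mol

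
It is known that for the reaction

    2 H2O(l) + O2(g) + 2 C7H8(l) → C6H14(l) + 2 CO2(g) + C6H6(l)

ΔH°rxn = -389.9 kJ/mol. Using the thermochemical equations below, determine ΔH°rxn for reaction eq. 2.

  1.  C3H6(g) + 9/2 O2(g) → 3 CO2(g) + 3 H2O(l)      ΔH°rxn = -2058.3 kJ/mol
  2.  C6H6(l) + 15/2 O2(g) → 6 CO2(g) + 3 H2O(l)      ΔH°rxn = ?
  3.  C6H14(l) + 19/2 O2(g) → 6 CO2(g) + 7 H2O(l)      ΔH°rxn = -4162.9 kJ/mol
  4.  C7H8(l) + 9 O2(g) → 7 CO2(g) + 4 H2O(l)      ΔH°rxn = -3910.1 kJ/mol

ΔH°rxn = -3267.4 kJ/mol

eq. 1: not needed (C3H6(g) appears nowhere else).
eq. 2 reversed (C6H6(l) must end up as a product): contributes −x
eq. 3 reversed (C6H14(l) must end up as a product): +4162.9 kJ/mol
eq. 4 × 2 (×2 to match 2 C7H8(l) in the target): (2)·(-3910.1) = -7820.2 kJ/mol
-389.9 = (+4162.9) + (-7820.2) − x
x = (-389.9 − (-3657.3)) / (-1) = -3267.4 kJ/mol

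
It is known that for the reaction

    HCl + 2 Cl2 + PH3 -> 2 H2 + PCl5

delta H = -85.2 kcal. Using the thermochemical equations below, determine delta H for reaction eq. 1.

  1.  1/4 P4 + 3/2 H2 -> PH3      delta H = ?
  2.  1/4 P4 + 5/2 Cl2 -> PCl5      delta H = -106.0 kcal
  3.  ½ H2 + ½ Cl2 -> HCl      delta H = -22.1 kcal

delta H = 1.3 kcal

eq. 1 reversed (reverse to put PH3 on the reactant side): contributes −x
eq. 2 as written (PCl5 already on the product side): -106.0 kcal
eq. 3 reversed (reverse to put HCl on the reactant side): +22.1 kcal
-85.2 = (-106.0) + (+22.1) − x
x = (-85.2 − (-83.9)) / (-1) = 1.3 kcal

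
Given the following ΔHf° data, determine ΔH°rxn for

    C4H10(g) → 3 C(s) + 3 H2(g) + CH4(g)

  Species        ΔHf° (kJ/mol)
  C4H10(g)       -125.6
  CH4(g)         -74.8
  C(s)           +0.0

Products: 3·(+0.0) + 3·(+0.0) + 1·(-74.8) = -74.8
Reactants: 1·(-125.6) = -125.6
ΔH°rxn = (-74.8) − (-125.6) = 50.8 kJ/mol

ΔH°rxn = 50.8 kJ/mol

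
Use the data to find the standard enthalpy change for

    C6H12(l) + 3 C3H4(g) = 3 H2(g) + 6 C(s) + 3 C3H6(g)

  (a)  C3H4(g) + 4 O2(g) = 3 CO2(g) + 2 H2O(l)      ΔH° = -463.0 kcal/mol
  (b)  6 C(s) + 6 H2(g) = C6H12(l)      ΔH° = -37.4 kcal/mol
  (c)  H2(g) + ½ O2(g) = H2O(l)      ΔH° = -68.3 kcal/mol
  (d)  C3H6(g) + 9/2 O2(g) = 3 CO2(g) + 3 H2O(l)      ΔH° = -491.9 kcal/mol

(a) × 3 (×3 to match 3 C3H4(g) in the target): (3)·(-463.0) = -1389.0 kcal/mol
(b) reversed (reverse to put C6H12(l) on the reactant side): +37.4 kcal/mol
(c) × 3: (3)·(-68.3) = -204.9 kcal/mol
(d) reversed and × 3 (reverse to put C3H6(g) on the product side; scale by 3 for the 3 C3H6(g)): (-3)·(-491.9) = +1475.7 kcal/mol
Combining the equations, ΔH° = (3)·(-463.0) + (-1)·(-37.4) + (3)·(-68.3) + (-3)·(-491.9) = -80.8 kcal/mol

ΔH° = -80.8 kcal/mol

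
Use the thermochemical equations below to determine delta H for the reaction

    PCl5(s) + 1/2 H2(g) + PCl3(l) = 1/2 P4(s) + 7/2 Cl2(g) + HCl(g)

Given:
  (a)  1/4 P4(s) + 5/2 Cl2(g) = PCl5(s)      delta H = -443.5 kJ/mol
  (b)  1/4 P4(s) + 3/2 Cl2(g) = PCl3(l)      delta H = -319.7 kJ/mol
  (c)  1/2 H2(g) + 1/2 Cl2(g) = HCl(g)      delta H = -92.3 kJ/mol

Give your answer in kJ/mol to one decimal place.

delta H = 670.9 kJ/mol

(a) reversed (PCl5(s) must end up as a reactant): +443.5 kJ/mol
(b) reversed (PCl3(l) must end up as a reactant): +319.7 kJ/mol
(c) as written (HCl(g) already on the product side): -92.3 kJ/mol
Since enthalpy is a state function, delta H = (-1)·(-443.5) + (-1)·(-319.7) + (1)·(-92.3) = 670.9 kJ/mol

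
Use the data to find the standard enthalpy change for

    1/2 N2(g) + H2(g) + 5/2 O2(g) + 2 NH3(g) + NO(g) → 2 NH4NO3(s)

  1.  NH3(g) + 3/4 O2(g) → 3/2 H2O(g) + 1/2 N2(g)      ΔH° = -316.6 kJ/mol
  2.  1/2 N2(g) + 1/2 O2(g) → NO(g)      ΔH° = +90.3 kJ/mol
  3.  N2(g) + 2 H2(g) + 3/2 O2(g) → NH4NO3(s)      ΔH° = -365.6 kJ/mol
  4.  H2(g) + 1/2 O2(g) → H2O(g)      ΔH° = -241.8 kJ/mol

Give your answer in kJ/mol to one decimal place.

ΔH° = -729.3 kJ/mol

eq. 1 × 2: (2)·(-316.6) = -633.2 kJ/mol
eq. 2 reversed: -90.3 kJ/mol
eq. 3 × 2: (2)·(-365.6) = -731.2 kJ/mol
eq. 4 reversed and × 3: (-3)·(-241.8) = +725.4 kJ/mol
Since enthalpy is a state function, ΔH° = (2)·(-316.6) + (-1)·(+90.3) + (2)·(-365.6) + (-3)·(-241.8) = -729.3 kJ/mol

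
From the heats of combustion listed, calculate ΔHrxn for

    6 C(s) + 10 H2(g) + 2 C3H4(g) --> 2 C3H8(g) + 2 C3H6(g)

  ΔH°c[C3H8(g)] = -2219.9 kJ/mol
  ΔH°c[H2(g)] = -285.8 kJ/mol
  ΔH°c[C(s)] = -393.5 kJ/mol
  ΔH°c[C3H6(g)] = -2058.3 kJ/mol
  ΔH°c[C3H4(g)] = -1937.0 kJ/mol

ΔHrxn = -536.6 kJ/mol

Using ΔH = Σ nΔHc°(reactants) − Σ nΔHc°(products):
= [6·(-393.5) + 10·(-285.8) + 2·(-1937.0)] − [2·(-2219.9) + 2·(-2058.3)]
= -536.6 kJ/mol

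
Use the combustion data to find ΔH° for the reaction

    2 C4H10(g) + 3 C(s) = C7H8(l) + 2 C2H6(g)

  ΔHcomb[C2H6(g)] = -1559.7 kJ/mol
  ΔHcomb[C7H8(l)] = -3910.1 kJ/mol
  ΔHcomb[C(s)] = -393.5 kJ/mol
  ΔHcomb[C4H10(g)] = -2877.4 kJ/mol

With combustion enthalpies, reactants minus products:
= [2·(-2877.4) + 3·(-393.5)] − [1·(-3910.1) + 2·(-1559.7)]
= 94.2 kJ/mol

ΔH° = 94.2 kJ/mol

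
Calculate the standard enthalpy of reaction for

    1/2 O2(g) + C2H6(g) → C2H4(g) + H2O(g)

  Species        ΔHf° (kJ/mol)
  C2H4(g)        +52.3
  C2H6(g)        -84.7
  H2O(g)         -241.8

ΔHrxn = -104.8 kJ/mol

Products: 1·(+52.3) + 1·(-241.8) = -189.5
Reactants: 1/2·(+0.0) + 1·(-84.7) = -84.7
ΔHrxn = (-189.5) − (-84.7) = -104.8 kJ/mol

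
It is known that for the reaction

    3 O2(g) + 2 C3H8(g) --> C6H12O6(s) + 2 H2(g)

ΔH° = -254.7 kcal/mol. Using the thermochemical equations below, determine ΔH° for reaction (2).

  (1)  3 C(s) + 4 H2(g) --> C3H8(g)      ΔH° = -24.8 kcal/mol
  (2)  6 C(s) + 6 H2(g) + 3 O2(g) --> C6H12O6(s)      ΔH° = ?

(1) reversed and × 2: (-2)·(-24.8) = +49.6 kcal/mol
(2) as written: contributes x
-254.7 = (+49.6) + x
x = (-254.7 − (+49.6)) / (1) = -304.3 kcal/mol

ΔH° = -304.3 kcal/mol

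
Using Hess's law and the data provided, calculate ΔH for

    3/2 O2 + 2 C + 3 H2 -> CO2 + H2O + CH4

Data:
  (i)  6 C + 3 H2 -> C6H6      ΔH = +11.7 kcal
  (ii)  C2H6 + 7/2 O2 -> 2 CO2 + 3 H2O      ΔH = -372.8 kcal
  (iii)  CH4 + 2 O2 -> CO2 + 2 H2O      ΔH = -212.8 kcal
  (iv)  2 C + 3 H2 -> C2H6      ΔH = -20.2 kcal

ΔH = -180.2 kcal

(i): not needed.
(ii) as written: -372.8 kcal
(iii) reversed: +212.8 kcal
(iv) as written: -20.2 kcal
ΔH = (1)·(-372.8) + (-1)·(-212.8) + (1)·(-20.2) = -180.2 kcal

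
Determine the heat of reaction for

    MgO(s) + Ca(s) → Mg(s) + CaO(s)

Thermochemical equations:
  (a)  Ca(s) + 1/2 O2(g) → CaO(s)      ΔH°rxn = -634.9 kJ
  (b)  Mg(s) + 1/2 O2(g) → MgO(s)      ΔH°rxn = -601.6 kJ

(a) as written: -634.9 kJ
(b) reversed: +601.6 kJ
ΔH°rxn = (1)·(-634.9) + (-1)·(-601.6) = -33.3 kJ

ΔH°rxn = -33.3 kJ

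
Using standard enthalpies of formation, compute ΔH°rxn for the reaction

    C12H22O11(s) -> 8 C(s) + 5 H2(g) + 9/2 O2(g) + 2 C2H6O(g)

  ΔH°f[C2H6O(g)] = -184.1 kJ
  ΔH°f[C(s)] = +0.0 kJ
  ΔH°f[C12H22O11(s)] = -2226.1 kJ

ΔH°rxn = 1857.9 kJ

ΔH°rxn = Σ nΔHf°(products) − Σ nΔHf°(reactants).
Products: 8·(+0.0) + 5·(+0.0) + 9/2·(+0.0) + 2·(-184.1) = -368.2
Reactants: 1·(-2226.1) = -2226.1
ΔH°rxn = (-368.2) − (-2226.1) = 1857.9 kJ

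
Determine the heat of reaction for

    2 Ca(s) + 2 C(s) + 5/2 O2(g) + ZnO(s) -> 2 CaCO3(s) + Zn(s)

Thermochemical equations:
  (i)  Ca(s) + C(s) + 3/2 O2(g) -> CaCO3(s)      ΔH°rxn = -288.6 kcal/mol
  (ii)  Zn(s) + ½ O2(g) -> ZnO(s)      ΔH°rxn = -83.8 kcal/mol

ΔH°rxn = -493.4 kcal/mol

(i) × 2: (2)·(-288.6) = -577.2 kcal/mol
(ii) reversed: +83.8 kcal/mol
ΔH°rxn = (-577.2) + (+83.8) = -493.4 kcal/mol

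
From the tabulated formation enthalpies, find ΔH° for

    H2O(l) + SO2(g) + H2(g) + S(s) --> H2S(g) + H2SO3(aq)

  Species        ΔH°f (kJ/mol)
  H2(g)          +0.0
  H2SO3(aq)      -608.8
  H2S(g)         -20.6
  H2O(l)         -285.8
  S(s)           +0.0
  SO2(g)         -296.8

Products: 1·(-20.6) + 1·(-608.8) = -629.4
Reactants: 1·(-285.8) + 1·(-296.8) + 1·(+0.0) + 1·(+0.0) = -582.6
ΔH° = (-629.4) − (-582.6) = -46.8 kJ/mol

ΔH° = -46.8 kJ/mol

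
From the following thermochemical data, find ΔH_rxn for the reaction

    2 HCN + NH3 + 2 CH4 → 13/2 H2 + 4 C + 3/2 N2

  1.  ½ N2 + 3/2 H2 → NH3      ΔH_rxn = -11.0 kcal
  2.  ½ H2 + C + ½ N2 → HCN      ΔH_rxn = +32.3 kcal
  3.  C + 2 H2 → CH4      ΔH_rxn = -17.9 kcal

ΔH_rxn = -17.8 kcal

eq. 1 reversed (NH3 must end up as a reactant): +11.0 kcal
eq. 2 reversed and × 2 (HCN must end up as a reactant; ×2 to match 2 HCN in the target): (-2)·(+32.3) = -64.6 kcal
eq. 3 reversed and × 2 (CH4 must end up as a reactant; scale by 2 for the 2 CH4): (-2)·(-17.9) = +35.8 kcal
ΔH_rxn = (+11.0) + (-64.6) + (+35.8) = -17.8 kcal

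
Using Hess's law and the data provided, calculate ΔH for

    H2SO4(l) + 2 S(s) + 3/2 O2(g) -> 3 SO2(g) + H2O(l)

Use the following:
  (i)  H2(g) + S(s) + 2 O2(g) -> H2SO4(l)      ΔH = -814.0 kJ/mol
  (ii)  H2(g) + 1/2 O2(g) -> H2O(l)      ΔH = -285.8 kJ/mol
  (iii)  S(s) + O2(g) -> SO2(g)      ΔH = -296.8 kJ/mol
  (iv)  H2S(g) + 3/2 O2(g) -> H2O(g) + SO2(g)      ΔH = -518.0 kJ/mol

(i) reversed: +814.0 kJ/mol
(ii) as written: -285.8 kJ/mol
(iii) × 3: (3)·(-296.8) = -890.4 kJ/mol
(iv): not needed.
ΔH = (-1)·(-814.0) + (1)·(-285.8) + (3)·(-296.8) = -362.2 kJ/mol

ΔH = -362.2 kJ/mol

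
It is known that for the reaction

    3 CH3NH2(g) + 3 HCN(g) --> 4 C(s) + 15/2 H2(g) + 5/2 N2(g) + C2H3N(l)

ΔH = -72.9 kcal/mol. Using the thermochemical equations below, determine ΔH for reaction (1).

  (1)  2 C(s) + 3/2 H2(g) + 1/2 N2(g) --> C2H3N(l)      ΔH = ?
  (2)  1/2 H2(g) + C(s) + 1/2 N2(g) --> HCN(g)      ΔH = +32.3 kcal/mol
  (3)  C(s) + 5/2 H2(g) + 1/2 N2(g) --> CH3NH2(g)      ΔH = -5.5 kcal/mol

ΔH = 7.5 kcal/mol

(1) as written (C2H3N(l) already on the product side): contributes x
(2) reversed and × 3 (reverse to put HCN(g) on the reactant side; ×3 to match 3 HCN(g) in the target): (-3)·(+32.3) = -96.9 kcal/mol
(3) reversed and × 3 (CH3NH2(g) must end up as a reactant; scale by 3 for the 3 CH3NH2(g)): (-3)·(-5.5) = +16.5 kcal/mol
-72.9 = (-96.9) + (+16.5) + x
x = (-72.9 − (-80.4)) / (1) = 7.5 kcal/mol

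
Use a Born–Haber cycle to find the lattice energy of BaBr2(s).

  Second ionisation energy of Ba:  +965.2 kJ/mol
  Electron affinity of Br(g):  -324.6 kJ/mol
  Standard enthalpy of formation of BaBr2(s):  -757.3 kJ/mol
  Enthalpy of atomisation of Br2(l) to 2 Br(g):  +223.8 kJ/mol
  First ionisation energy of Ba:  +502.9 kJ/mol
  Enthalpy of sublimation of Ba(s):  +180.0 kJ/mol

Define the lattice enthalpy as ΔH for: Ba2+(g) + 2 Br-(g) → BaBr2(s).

ΔHf° = 1·ΔHsub + 1·(ΣIE) + 1·D(Br2) + 2·EA + U
-757.3 = 1·(+180.0) + 1·(+1468.1) + 1·(+223.8) + 2·(-324.6) + U
U = -757.3 − (+1222.7) = -1980.0 kJ/mol

U = -1980.0 kJ/mol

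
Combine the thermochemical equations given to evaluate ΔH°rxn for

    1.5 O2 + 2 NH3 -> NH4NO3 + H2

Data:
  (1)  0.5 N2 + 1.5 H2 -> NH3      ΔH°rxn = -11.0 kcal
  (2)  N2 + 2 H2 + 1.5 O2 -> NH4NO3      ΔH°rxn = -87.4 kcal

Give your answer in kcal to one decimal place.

ΔH°rxn = -65.4 kcal

(1) reversed and × 2 (NH3 must end up as a reactant; ×2 to match 2 NH3 in the target): (-2)·(-11.0) = +22.0 kcal
(2) as written (NH4NO3 already on the product side): -87.4 kcal
ΔH°rxn = (+22.0) + (-87.4) = -65.4 kcal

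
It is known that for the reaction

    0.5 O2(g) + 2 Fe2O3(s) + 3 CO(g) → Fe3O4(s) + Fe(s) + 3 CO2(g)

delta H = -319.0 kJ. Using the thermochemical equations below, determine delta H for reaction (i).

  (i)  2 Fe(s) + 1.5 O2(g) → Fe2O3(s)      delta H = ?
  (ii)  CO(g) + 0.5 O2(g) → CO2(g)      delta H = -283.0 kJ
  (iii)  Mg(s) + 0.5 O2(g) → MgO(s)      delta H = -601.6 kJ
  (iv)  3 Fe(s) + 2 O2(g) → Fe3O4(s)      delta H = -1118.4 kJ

delta H = -824.2 kJ

(i) reversed and × 2: contributes −2·x
(ii) × 3: (3)·(-283.0) = -849.0 kJ
(iii): not needed.
(iv) as written: -1118.4 kJ
-319.0 = (-849.0) + (-1118.4) − 2·x
x = (-319.0 − (-1967.4)) / (-2) = -824.2 kJ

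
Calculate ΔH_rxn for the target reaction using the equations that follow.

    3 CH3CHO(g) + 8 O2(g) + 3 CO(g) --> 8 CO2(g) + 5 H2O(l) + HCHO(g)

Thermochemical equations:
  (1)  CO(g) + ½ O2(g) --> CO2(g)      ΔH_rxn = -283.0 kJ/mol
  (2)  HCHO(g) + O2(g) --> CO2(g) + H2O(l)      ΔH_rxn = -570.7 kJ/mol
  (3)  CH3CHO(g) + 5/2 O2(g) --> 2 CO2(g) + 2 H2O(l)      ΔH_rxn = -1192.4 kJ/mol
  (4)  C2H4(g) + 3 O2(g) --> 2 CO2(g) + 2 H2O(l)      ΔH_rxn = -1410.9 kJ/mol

(1) × 3 (×3 to match 3 CO(g) in the target): (3)·(-283.0) = -849.0 kJ/mol
(2) reversed (HCHO(g) must end up as a product): +570.7 kJ/mol
(3) × 3 (scale by 3 for the 3 CH3CHO(g)): (3)·(-1192.4) = -3577.2 kJ/mol
(4): not needed (C2H4(g) appears nowhere else).
ΔH_rxn = (3)·(-283.0) + (-1)·(-570.7) + (3)·(-1192.4) = -3855.5 kJ/mol

ΔH_rxn = -3855.5 kJ/mol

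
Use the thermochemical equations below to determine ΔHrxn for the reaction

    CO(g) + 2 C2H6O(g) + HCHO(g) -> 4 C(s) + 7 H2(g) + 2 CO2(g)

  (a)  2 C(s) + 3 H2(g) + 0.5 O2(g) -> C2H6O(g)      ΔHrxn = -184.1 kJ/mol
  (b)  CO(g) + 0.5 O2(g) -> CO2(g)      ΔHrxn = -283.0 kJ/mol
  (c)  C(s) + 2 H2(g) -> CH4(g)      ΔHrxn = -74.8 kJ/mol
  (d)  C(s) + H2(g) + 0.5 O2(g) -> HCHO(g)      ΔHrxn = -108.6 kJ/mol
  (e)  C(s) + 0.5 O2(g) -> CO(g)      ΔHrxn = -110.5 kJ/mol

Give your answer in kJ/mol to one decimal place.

ΔHrxn = -199.7 kJ/mol

(a) reversed and × 2 (reverse to put C2H6O(g) on the reactant side; ×2 to match 2 C2H6O(g) in the target): (-2)·(-184.1) = +368.2 kJ/mol
(b) × 2 (×2 to match 2 CO2(g) in the target): (2)·(-283.0) = -566.0 kJ/mol
(c): not needed (CH4(g) appears nowhere else).
(d) reversed (HCHO(g) must end up as a reactant): +108.6 kJ/mol
(e) as written: -110.5 kJ/mol
ΔHrxn = (+368.2) + (-566.0) + (+108.6) + (-110.5) = -199.7 kJ/mol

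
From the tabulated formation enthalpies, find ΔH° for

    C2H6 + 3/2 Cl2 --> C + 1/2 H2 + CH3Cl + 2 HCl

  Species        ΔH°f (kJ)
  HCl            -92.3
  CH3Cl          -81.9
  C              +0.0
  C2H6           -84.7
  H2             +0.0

ΔH° = -181.8 kJ

Products: 1·(+0.0) + 1/2·(+0.0) + 1·(-81.9) + 2·(-92.3) = -266.5
Reactants: 1·(-84.7) + 3/2·(+0.0) = -84.7
ΔH° = (-266.5) − (-84.7) = -181.8 kJ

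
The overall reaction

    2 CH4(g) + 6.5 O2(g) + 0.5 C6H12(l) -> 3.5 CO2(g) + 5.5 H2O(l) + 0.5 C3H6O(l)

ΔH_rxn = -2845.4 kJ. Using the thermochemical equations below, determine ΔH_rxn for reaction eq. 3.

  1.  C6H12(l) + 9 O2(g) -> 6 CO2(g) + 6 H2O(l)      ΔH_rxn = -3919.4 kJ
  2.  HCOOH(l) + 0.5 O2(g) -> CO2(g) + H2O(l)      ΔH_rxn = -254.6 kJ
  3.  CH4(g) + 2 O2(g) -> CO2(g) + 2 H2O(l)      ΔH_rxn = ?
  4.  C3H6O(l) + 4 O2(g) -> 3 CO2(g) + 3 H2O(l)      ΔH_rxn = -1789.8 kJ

ΔH_rxn = -890.3 kJ

eq. 1 × 1/2: (1/2)·(-3919.4) = -1959.7 kJ
eq. 2: not needed.
eq. 3 × 2: contributes 2·x
eq. 4 reversed and × 1/2: (-1/2)·(-1789.8) = +894.9 kJ
-2845.4 = (-1959.7) + (+894.9) + 2·x
x = (-2845.4 − (-1064.8)) / (2) = -890.3 kJ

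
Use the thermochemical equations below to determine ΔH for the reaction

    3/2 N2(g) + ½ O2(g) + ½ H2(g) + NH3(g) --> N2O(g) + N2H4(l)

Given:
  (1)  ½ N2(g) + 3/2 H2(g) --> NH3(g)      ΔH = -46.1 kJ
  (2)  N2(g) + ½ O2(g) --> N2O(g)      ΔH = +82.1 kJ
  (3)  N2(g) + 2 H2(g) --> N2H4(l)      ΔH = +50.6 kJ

(1) reversed (NH3(g) must end up as a reactant): +46.1 kJ
(2) as written (N2O(g) already on the product side): +82.1 kJ
(3) as written (N2H4(l) already on the product side): +50.6 kJ
ΔH = (-1)·(-46.1) + (1)·(+82.1) + (1)·(+50.6) = 178.8 kJ

ΔH = 178.8 kJ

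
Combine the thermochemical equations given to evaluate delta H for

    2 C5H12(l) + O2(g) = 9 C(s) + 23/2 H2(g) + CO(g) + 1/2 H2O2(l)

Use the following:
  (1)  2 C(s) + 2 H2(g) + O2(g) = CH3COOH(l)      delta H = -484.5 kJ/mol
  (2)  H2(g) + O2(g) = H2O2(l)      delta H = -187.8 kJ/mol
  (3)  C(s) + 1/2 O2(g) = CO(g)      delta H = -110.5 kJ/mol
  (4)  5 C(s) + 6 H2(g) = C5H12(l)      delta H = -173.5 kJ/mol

(1): not needed (CH3COOH(l) appears nowhere else).
(2) × 1/2 (scale by 1/2 for the 1/2 H2O2(l)): (1/2)·(-187.8) = -93.9 kJ/mol
(3) as written (CO(g) already on the product side): -110.5 kJ/mol
(4) reversed and × 2 (reverse to put C5H12(l) on the reactant side; ×2 to match 2 C5H12(l) in the target): (-2)·(-173.5) = +347.0 kJ/mol
delta H = (1/2)·(-187.8) + (1)·(-110.5) + (-2)·(-173.5) = 142.6 kJ/mol

delta H = 142.6 kJ/mol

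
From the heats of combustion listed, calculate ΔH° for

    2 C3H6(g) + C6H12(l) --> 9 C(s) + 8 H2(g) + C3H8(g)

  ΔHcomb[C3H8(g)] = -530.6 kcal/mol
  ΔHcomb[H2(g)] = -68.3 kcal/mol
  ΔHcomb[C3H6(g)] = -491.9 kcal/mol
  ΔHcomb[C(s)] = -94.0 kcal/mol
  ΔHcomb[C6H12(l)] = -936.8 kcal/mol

ΔH° = 2.4 kcal/mol

Using ΔH = Σ nΔHc°(reactants) − Σ nΔHc°(products):
= [2·(-491.9) + 1·(-936.8)] − [9·(-94.0) + 8·(-68.3) + 1·(-530.6)]
= 2.4 kcal/mol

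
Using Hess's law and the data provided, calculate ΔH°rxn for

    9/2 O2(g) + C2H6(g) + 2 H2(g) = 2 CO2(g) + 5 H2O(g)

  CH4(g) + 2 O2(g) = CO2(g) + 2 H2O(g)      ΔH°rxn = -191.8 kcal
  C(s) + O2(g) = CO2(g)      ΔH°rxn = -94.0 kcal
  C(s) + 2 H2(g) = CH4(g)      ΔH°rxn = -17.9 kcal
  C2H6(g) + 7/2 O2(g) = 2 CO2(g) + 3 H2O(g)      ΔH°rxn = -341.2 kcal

equation 1 as written: -191.8 kcal
equation 2 reversed: +94.0 kcal
equation 3 as written: -17.9 kcal
equation 4 as written: -341.2 kcal
ΔH°rxn = (1)·(-191.8) + (-1)·(-94.0) + (1)·(-17.9) + (1)·(-341.2) = -456.9 kcal

ΔH°rxn = -456.9 kcal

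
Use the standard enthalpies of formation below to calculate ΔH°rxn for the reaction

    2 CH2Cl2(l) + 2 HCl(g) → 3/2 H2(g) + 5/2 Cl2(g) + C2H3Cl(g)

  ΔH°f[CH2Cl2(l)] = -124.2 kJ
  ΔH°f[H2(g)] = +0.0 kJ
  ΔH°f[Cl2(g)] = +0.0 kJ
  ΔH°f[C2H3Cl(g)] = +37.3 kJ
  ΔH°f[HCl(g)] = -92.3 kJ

Products: 3/2·(+0.0) + 5/2·(+0.0) + 1·(+37.3) = +37.3
Reactants: 2·(-124.2) + 2·(-92.3) = -433.0
ΔH°rxn = (+37.3) − (-433.0) = 470.3 kJ

ΔH°rxn = 470.3 kJ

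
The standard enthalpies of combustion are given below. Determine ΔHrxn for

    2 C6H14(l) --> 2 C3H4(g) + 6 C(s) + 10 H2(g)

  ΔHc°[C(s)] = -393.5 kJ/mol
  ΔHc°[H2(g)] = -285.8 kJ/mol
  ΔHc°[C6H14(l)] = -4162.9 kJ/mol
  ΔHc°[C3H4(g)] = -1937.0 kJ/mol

With combustion enthalpies, reactants minus products:
= [2·(-4162.9)] − [2·(-1937.0) + 6·(-393.5) + 10·(-285.8)]
= 767.2 kJ/mol

ΔHrxn = 767.2 kJ/mol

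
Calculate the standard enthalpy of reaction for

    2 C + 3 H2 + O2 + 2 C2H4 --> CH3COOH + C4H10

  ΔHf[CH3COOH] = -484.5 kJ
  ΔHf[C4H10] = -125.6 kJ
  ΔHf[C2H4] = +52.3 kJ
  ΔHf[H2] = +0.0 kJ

Products: 1·(-484.5) + 1·(-125.6) = -610.1
Reactants: 2·(+0.0) + 3·(+0.0) + 1·(+0.0) + 2·(+52.3) = +104.6
ΔHrxn = (-610.1) − (+104.6) = -714.7 kJ

ΔHrxn = -714.7 kJ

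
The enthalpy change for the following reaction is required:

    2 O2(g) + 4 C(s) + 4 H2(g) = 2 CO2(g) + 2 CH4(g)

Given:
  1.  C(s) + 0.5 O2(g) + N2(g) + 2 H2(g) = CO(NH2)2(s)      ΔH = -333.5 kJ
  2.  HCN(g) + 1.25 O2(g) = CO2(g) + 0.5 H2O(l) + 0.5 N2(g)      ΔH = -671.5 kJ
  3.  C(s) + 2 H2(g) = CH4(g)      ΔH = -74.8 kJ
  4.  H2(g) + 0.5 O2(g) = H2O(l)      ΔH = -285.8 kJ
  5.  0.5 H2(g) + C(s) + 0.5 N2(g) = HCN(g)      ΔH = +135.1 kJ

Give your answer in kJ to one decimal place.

ΔH = -936.6 kJ

eq. 1: not needed (CO(NH2)2(s) appears nowhere else).
eq. 2 × 2 (×2 to match 2 CO2(g) in the target): (2)·(-671.5) = -1343.0 kJ
eq. 3 × 2 (×2 to match 2 CH4(g) in the target): (2)·(-74.8) = -149.6 kJ
eq. 4 reversed: +285.8 kJ
eq. 5 × 2: (2)·(+135.1) = +270.2 kJ
ΔH = (2)·(-671.5) + (2)·(-74.8) + (-1)·(-285.8) + (2)·(+135.1) = -936.6 kJ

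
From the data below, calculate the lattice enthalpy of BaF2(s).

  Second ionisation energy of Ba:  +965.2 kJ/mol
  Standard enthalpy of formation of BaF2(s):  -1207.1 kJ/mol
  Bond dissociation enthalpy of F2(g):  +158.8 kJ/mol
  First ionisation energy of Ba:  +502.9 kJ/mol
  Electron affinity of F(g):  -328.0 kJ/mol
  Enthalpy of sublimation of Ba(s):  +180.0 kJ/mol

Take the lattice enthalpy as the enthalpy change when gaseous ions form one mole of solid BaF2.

U = -2358.0 kJ/mol

ΔHf° = 1·ΔHsub + 1·(ΣIE) + 1·D(F2) + 2·EA + U
-1207.1 = 1·(+180.0) + 1·(+1468.1) + 1·(+158.8) + 2·(-328.0) + U
U = -1207.1 − (+1150.9) = -2358.0 kJ/mol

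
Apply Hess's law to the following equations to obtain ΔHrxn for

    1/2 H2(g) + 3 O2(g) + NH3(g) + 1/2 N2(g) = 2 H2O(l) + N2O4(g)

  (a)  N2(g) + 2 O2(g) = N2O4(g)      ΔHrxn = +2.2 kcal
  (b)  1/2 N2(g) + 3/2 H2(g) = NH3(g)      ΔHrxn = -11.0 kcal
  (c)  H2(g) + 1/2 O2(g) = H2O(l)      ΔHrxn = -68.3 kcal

ΔHrxn = -123.4 kcal

(a) as written: +2.2 kcal
(b) reversed: +11.0 kcal
(c) × 2: (2)·(-68.3) = -136.6 kcal
ΔHrxn = (+2.2) + (+11.0) + (-136.6) = -123.4 kcal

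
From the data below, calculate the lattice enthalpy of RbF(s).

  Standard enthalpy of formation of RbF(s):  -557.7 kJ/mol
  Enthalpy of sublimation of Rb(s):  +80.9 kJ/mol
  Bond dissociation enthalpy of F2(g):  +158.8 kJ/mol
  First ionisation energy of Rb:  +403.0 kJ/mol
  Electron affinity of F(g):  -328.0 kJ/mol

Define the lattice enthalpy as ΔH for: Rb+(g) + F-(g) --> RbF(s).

ΔHf° = 1·ΔHsub + 1·(ΣIE) + 1/2·D(F2) + 1·EA + U
-557.7 = 1·(+80.9) + 1·(+403.0) + 1/2·(+158.8) + 1·(-328.0) + U
U = -557.7 − (+235.3) = -793.0 kJ/mol

U = -793.0 kJ/mol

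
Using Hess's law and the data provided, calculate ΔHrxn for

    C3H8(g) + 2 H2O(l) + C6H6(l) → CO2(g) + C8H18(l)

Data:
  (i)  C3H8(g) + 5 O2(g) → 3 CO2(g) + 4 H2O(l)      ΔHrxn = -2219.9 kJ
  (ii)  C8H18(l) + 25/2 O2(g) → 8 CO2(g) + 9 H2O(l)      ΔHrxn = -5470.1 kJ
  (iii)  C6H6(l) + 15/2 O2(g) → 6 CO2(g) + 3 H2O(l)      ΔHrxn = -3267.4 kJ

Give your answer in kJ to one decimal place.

(i) as written: -2219.9 kJ
(ii) reversed: +5470.1 kJ
(iii) as written: -3267.4 kJ
Summing the manipulated equations, ΔHrxn = (1)·(-2219.9) + (-1)·(-5470.1) + (1)·(-3267.4) = -17.2 kJ

ΔHrxn = -17.2 kJ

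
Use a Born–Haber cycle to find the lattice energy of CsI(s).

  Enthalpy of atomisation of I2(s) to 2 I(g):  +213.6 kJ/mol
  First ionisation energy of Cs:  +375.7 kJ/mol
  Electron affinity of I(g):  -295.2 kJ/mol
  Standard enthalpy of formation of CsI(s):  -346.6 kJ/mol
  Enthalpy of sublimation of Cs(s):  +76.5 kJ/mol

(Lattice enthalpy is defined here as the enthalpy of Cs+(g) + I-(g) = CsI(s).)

U = -610.4 kJ/mol

ΔHf° = 1·ΔHsub + 1·(ΣIE) + 1/2·D(I2) + 1·EA + U
-346.6 = 1·(+76.5) + 1·(+375.7) + 1/2·(+213.6) + 1·(-295.2) + U
U = -346.6 − (+263.8) = -610.4 kJ/mol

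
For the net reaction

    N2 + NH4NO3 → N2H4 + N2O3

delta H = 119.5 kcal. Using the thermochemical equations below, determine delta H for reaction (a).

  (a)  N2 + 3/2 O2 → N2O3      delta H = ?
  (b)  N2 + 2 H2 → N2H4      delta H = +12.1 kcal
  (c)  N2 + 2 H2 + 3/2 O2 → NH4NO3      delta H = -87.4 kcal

(a) as written (N2O3 already on the product side): contributes x
(b) as written (N2H4 already on the product side): +12.1 kcal
(c) reversed (NH4NO3 must end up as a reactant): +87.4 kcal
+119.5 = (+12.1) + (+87.4) + x
x = (+119.5 − (+99.5)) / (1) = 20.0 kcal

delta H = 20.0 kcal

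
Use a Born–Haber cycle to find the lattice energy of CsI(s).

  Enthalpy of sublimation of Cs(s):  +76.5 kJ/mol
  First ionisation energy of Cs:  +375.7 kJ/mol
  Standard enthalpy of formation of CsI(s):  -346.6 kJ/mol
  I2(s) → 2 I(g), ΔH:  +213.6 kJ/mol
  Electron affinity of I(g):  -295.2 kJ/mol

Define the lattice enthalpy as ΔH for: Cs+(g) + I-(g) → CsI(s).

U = -610.4 kJ/mol

ΔHf° = 1·ΔHsub + 1·(ΣIE) + 1/2·D(I2) + 1·EA + U
-346.6 = 1·(+76.5) + 1·(+375.7) + 1/2·(+213.6) + 1·(-295.2) + U
U = -346.6 − (+263.8) = -610.4 kJ/mol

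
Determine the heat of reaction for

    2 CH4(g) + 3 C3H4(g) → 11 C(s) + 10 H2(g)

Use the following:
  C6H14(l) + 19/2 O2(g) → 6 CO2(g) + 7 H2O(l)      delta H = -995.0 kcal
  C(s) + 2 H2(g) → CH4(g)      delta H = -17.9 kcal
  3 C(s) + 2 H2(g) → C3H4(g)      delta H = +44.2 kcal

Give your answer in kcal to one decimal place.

delta H = -96.8 kcal

equation 1: not needed (CO2(g) appears nowhere else).
equation 2 reversed and × 2 (reverse to put CH4(g) on the reactant side; scale by 2 for the 2 CH4(g)): (-2)·(-17.9) = +35.8 kcal
equation 3 reversed and × 3 (reverse to put C3H4(g) on the reactant side; scale by 3 for the 3 C3H4(g)): (-3)·(+44.2) = -132.6 kcal
delta H = (+35.8) + (-132.6) = -96.8 kcal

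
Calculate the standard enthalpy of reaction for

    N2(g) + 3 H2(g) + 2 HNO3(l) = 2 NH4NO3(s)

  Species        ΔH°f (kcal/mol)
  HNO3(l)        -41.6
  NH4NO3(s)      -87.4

ΔH°rxn = -91.6 kcal/mol

Products: 2·(-87.4) = -174.8
Reactants: 1·(+0.0) + 3·(+0.0) + 2·(-41.6) = -83.2
ΔH°rxn = (-174.8) − (-83.2) = -91.6 kcal/mol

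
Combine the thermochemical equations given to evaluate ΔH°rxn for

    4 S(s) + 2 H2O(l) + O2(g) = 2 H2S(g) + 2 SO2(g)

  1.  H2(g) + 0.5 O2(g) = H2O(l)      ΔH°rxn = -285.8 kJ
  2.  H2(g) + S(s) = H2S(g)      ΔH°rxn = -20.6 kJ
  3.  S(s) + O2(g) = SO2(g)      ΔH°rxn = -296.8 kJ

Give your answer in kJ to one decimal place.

ΔH°rxn = -63.2 kJ

eq. 1 reversed and × 2: (-2)·(-285.8) = +571.6 kJ
eq. 2 × 2: (2)·(-20.6) = -41.2 kJ
eq. 3 × 2: (2)·(-296.8) = -593.6 kJ
Combining the equations, ΔH°rxn = (-2)·(-285.8) + (2)·(-20.6) + (2)·(-296.8) = -63.2 kJ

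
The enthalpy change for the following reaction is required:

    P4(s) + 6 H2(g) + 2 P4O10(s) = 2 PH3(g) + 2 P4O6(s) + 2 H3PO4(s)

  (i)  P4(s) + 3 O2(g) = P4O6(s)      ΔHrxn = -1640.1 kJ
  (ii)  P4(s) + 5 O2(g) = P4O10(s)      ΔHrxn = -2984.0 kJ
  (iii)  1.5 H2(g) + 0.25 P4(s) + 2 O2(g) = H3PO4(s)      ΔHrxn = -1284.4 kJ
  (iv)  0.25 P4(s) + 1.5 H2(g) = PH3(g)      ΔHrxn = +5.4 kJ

ΔHrxn = 129.8 kJ

(i) × 2: (2)·(-1640.1) = -3280.2 kJ
(ii) reversed and × 2: (-2)·(-2984.0) = +5968.0 kJ
(iii) × 2: (2)·(-1284.4) = -2568.8 kJ
(iv) × 2: (2)·(+5.4) = +10.8 kJ
Combining the equations, ΔHrxn = (2)·(-1640.1) + (-2)·(-2984.0) + (2)·(-1284.4) + (2)·(+5.4) = 129.8 kJ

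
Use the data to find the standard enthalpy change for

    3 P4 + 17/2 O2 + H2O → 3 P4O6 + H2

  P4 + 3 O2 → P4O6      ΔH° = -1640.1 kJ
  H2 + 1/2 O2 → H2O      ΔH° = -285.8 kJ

equation 1 × 3: (3)·(-1640.1) = -4920.3 kJ
equation 2 reversed: +285.8 kJ
ΔH° = (3)·(-1640.1) + (-1)·(-285.8) = -4634.5 kJ

ΔH° = -4634.5 kJ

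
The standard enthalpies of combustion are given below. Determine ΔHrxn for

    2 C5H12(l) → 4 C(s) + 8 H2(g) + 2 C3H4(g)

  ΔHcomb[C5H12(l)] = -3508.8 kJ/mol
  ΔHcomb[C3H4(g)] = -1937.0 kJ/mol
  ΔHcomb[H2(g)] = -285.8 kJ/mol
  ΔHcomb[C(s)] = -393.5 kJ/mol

With combustion enthalpies, reactants minus products:
= [2·(-3508.8)] − [4·(-393.5) + 8·(-285.8) + 2·(-1937.0)]
= 716.8 kJ/mol

ΔHrxn = 716.8 kJ/mol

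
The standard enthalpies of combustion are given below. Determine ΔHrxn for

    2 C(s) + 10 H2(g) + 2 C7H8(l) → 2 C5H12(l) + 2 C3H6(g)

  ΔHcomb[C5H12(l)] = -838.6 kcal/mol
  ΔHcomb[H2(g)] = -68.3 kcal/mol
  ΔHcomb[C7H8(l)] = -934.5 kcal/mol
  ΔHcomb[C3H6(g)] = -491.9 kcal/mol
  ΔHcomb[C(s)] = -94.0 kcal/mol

ΔHrxn = -79.0 kcal/mol

With combustion enthalpies, reactants minus products:
= [2·(-94.0) + 10·(-68.3) + 2·(-934.5)] − [2·(-838.6) + 2·(-491.9)]
= -79.0 kcal/mol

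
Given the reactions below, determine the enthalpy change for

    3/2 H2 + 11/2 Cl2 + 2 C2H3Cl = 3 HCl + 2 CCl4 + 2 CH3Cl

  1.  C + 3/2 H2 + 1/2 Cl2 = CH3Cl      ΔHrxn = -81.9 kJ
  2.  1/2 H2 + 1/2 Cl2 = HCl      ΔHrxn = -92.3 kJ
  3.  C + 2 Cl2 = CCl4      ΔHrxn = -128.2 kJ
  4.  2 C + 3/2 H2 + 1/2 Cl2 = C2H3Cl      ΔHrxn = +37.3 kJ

eq. 1 × 2: (2)·(-81.9) = -163.8 kJ
eq. 2 × 3: (3)·(-92.3) = -276.9 kJ
eq. 3 × 2: (2)·(-128.2) = -256.4 kJ
eq. 4 reversed and × 2: (-2)·(+37.3) = -74.6 kJ
ΔHrxn = (2)·(-81.9) + (3)·(-92.3) + (2)·(-128.2) + (-2)·(+37.3) = -771.7 kJ

ΔHrxn = -771.7 kJ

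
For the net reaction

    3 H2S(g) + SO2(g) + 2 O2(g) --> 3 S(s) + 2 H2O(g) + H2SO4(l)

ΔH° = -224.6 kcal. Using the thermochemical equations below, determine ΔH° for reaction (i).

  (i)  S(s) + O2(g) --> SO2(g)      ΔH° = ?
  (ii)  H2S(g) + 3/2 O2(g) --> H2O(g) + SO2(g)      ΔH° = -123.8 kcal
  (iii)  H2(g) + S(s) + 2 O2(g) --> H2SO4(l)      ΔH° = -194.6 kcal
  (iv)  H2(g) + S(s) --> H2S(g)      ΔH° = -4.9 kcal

(i) reversed and × 3: contributes −3·x
(ii) × 2 (scale by 2 for the 2 H2O(g)): (2)·(-123.8) = -247.6 kcal
(iii) as written (H2SO4(l) already on the product side): -194.6 kcal
(iv) reversed: +4.9 kcal
-224.6 = (-247.6) + (-194.6) + (+4.9) − 3·x
x = (-224.6 − (-437.3)) / (-3) = -70.9 kcal

ΔH° = -70.9 kcal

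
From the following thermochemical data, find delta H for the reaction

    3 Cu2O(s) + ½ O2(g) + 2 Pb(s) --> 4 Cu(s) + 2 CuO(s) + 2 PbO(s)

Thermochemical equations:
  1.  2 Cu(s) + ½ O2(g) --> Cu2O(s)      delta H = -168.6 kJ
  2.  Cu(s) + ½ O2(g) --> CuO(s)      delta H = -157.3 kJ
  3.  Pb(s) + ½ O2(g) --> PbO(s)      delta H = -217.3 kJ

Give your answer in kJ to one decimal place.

eq. 1 reversed and × 3: (-3)·(-168.6) = +505.8 kJ
eq. 2 × 2: (2)·(-157.3) = -314.6 kJ
eq. 3 × 2: (2)·(-217.3) = -434.6 kJ
By Hess's law, delta H = (+505.8) + (-314.6) + (-434.6) = -243.4 kJ

delta H = -243.4 kJ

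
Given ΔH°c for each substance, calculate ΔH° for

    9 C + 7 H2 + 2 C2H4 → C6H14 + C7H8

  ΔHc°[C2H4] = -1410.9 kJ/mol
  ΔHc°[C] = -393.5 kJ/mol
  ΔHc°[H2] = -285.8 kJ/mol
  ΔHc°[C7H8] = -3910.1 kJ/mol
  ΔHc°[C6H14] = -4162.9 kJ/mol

With combustion enthalpies, reactants minus products:
= [9·(-393.5) + 7·(-285.8) + 2·(-1410.9)] − [1·(-4162.9) + 1·(-3910.1)]
= -290.9 kJ/mol

ΔH° = -290.9 kJ/mol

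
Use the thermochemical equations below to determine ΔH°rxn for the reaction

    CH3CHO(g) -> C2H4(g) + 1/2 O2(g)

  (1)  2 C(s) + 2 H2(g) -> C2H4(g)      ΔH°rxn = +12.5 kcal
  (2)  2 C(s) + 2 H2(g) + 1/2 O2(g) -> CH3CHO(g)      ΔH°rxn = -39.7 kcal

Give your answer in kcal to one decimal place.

ΔH°rxn = 52.2 kcal

(1) as written: +12.5 kcal
(2) reversed: +39.7 kcal
Summing the manipulated equations, ΔH°rxn = (+12.5) + (+39.7) = 52.2 kcal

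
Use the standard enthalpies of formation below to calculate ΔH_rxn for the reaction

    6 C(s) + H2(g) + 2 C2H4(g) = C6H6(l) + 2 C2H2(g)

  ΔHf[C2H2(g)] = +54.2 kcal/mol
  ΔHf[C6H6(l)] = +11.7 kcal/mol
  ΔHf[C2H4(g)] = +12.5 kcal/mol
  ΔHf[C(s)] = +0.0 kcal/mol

ΔH_rxn = 95.1 kcal/mol

Products: 1·(+11.7) + 2·(+54.2) = +120.1
Reactants: 6·(+0.0) + 1·(+0.0) + 2·(+12.5) = +25.0
ΔH_rxn = (+120.1) − (+25.0) = 95.1 kcal/mol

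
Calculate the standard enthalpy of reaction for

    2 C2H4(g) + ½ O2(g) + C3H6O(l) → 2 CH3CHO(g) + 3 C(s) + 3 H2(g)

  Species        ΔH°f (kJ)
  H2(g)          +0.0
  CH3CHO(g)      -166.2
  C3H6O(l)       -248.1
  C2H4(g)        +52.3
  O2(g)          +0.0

ΔH°rxn = Σ nΔHf°(products) − Σ nΔHf°(reactants).
Products: 2·(-166.2) + 3·(+0.0) + 3·(+0.0) = -332.4
Reactants: 2·(+52.3) + 1/2·(+0.0) + 1·(-248.1) = -143.5
ΔH° = (-332.4) − (-143.5) = -188.9 kJ

ΔH° = -188.9 kJ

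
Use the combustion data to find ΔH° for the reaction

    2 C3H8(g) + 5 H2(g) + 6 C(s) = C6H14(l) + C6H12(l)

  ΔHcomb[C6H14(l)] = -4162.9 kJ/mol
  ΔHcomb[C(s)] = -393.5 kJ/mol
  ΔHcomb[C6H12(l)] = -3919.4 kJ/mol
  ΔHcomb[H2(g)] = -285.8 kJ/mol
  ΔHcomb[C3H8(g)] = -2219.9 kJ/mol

Using ΔH = Σ nΔHc°(reactants) − Σ nΔHc°(products):
= [2·(-2219.9) + 5·(-285.8) + 6·(-393.5)] − [1·(-4162.9) + 1·(-3919.4)]
= -147.5 kJ/mol

ΔH° = -147.5 kJ/mol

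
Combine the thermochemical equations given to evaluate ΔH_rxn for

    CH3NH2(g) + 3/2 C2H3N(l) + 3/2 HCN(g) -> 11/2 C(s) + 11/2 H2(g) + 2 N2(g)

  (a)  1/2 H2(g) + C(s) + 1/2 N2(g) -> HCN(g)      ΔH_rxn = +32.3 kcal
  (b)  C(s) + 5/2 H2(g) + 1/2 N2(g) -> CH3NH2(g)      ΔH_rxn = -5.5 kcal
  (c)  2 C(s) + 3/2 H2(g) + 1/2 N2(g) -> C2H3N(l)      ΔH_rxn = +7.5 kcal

(a) reversed and × 3/2 (reverse to put HCN(g) on the reactant side; ×3/2 to match 3/2 HCN(g) in the target): (-3/2)·(+32.3) = -48.45 kcal
(b) reversed (CH3NH2(g) must end up as a reactant): +5.5 kcal
(c) reversed and × 3/2 (reverse to put C2H3N(l) on the reactant side; scale by 3/2 for the 3/2 C2H3N(l)): (-3/2)·(+7.5) = -11.25 kcal
ΔH_rxn = (-48.45) + (+5.5) + (-11.25) = -54.2 kcal

ΔH_rxn = -54.2 kcal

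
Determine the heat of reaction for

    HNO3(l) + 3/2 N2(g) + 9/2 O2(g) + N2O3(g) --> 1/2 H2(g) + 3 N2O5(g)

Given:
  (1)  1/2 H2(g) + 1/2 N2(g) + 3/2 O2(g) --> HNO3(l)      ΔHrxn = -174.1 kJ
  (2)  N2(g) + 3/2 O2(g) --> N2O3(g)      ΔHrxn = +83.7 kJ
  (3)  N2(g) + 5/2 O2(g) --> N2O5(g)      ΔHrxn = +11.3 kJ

(1) reversed: +174.1 kJ
(2) reversed: -83.7 kJ
(3) × 3: (3)·(+11.3) = +33.9 kJ
ΔHrxn = (+174.1) + (-83.7) + (+33.9) = 124.3 kJ

ΔHrxn = 124.3 kJ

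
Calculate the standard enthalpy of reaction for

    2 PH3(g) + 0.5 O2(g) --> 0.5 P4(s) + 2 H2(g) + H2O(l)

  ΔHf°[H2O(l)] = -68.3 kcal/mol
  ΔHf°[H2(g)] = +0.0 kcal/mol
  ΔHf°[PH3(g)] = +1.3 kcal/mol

ΔH°rxn = Σ nΔHf°(products) − Σ nΔHf°(reactants).
Products: 1/2·(+0.0) + 2·(+0.0) + 1·(-68.3) = -68.3
Reactants: 2·(+1.3) + 1/2·(+0.0) = +2.6
ΔH° = (-68.3) − (+2.6) = -70.9 kcal/mol

ΔH° = -70.9 kcal/mol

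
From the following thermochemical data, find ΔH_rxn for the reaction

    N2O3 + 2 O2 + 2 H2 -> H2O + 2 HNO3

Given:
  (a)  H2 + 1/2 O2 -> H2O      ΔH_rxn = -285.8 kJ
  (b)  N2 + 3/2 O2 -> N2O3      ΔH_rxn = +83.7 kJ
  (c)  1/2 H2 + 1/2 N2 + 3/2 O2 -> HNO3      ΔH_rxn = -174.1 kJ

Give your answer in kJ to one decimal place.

ΔH_rxn = -717.7 kJ

(a) as written: -285.8 kJ
(b) reversed: -83.7 kJ
(c) × 2: (2)·(-174.1) = -348.2 kJ
Summing the manipulated equations, ΔH_rxn = (-285.8) + (-83.7) + (-348.2) = -717.7 kJ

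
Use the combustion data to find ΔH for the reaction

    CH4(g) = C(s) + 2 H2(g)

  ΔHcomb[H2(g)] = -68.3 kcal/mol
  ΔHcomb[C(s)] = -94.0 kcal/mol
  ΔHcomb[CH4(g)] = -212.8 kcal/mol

Using ΔH = Σ nΔHc°(reactants) − Σ nΔHc°(products):
= [1·(-212.8)] − [1·(-94.0) + 2·(-68.3)]
= 17.8 kcal/mol

ΔH = 17.8 kcal/mol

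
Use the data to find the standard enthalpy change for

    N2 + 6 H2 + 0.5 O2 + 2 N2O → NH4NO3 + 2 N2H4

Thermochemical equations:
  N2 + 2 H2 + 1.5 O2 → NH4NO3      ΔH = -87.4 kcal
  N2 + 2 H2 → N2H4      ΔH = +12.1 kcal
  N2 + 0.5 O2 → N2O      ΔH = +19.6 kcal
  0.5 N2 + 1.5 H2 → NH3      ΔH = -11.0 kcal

equation 1 as written: -87.4 kcal
equation 2 × 2: (2)·(+12.1) = +24.2 kcal
equation 3 reversed and × 2: (-2)·(+19.6) = -39.2 kcal
equation 4: not needed.
Combining the equations, ΔH = (-87.4) + (+24.2) + (-39.2) = -102.4 kcal

ΔH = -102.4 kcal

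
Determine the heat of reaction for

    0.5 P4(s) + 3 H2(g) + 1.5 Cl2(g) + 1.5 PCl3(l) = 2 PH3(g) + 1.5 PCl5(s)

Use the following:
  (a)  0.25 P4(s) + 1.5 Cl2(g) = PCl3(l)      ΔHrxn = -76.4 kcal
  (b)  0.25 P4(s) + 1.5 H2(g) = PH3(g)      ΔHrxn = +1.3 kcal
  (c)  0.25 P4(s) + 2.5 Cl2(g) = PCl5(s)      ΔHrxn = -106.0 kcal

ΔHrxn = -41.8 kcal

(a) reversed and × 3/2: (-3/2)·(-76.4) = +114.6 kcal
(b) × 2: (2)·(+1.3) = +2.6 kcal
(c) × 3/2: (3/2)·(-106.0) = -159.0 kcal
Summing the manipulated equations, ΔHrxn = (+114.6) + (+2.6) + (-159.0) = -41.8 kcal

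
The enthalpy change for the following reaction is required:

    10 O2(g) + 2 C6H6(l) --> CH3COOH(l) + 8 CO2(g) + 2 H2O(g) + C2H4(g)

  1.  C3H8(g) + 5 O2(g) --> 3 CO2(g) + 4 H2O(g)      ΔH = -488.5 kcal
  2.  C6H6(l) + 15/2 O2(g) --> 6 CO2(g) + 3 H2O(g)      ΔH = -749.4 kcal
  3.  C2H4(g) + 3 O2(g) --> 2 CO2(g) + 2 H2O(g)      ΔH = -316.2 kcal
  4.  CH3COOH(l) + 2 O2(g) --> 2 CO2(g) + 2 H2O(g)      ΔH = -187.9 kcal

ΔH = -994.7 kcal

eq. 1: not needed (C3H8(g) appears nowhere else).
eq. 2 × 2 (scale by 2 for the 2 C6H6(l)): (2)·(-749.4) = -1498.8 kcal
eq. 3 reversed (C2H4(g) must end up as a product): +316.2 kcal
eq. 4 reversed (reverse to put CH3COOH(l) on the product side): +187.9 kcal
ΔH = (-1498.8) + (+316.2) + (+187.9) = -994.7 kcal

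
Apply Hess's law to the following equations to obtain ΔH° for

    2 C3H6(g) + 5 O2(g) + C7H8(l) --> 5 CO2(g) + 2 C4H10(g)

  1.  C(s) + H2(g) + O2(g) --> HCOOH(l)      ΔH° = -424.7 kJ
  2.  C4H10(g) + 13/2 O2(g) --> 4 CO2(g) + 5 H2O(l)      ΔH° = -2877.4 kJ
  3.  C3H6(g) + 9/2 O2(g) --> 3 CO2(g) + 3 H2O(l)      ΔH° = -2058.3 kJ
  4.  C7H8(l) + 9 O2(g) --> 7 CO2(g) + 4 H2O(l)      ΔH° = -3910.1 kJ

eq. 1: not needed.
eq. 2 reversed and × 2: (-2)·(-2877.4) = +5754.8 kJ
eq. 3 × 2: (2)·(-2058.3) = -4116.6 kJ
eq. 4 as written: -3910.1 kJ
Since enthalpy is a state function, ΔH° = (+5754.8) + (-4116.6) + (-3910.1) = -2271.9 kJ

ΔH° = -2271.9 kJ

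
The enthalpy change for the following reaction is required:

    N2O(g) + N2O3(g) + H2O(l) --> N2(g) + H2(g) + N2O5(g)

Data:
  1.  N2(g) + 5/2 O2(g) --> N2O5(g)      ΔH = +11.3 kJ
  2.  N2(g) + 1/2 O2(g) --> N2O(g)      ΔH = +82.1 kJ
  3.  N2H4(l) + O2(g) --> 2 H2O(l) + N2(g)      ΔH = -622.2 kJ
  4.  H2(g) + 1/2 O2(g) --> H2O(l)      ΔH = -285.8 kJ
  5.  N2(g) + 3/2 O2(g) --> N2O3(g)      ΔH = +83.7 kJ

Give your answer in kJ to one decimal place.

ΔH = 131.3 kJ

eq. 1 as written (N2O5(g) already on the product side): +11.3 kJ
eq. 2 reversed (N2O(g) must end up as a reactant): -82.1 kJ
eq. 3: not needed (N2H4(l) appears nowhere else).
eq. 4 reversed (reverse to put H2(g) on the product side): +285.8 kJ
eq. 5 reversed (reverse to put N2O3(g) on the reactant side): -83.7 kJ
By Hess's law, ΔH = (+11.3) + (-82.1) + (+285.8) + (-83.7) = 131.3 kJ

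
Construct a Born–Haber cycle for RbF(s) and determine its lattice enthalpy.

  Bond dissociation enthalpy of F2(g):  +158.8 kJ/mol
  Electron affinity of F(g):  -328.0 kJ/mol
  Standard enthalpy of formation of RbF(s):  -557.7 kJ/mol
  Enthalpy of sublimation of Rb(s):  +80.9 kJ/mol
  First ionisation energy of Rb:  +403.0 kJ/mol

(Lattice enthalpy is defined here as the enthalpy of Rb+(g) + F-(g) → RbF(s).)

U = -793.0 kJ/mol

ΔHf° = 1·ΔHsub + 1·(ΣIE) + 1/2·D(F2) + 1·EA + U
-557.7 = 1·(+80.9) + 1·(+403.0) + 1/2·(+158.8) + 1·(-328.0) + U
U = -557.7 − (+235.3) = -793.0 kJ/mol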